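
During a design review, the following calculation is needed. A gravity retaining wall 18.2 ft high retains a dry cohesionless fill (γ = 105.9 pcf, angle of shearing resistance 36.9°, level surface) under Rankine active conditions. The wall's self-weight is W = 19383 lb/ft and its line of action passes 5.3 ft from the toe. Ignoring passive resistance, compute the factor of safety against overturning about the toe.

3.87

K_a = tan²(45° − 36.9°/2) = 0.2497.
P_a = ½K_aγH² = 0.5×0.2497×105.9×18.2² = 4379 lb/ft, acting at H/3 = 6.067 ft above the base.
Overturning moment M_o = P_a × H/3 = 4379 × 6.067 = 26570.
Resisting moment M_r = W × 5.3 = 19383 × 5.3 = 102700.
FS_overturning = M_r/M_o = 102700/26570 = 3.867.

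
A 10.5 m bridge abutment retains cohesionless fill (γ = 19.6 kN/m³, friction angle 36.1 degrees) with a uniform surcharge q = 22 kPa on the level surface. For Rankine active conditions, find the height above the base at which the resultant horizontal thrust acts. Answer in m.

3.81 m

K_a = 0.2585.
Triangular part P₁ = ½K_aγH² = 279.3 at H/3 = 3.500 m; rectangular part P₂ = K_a q H = 59.71 at H/2 = 5.250 m.
ȳ = (P₁·3.500 + P₂·5.250)/(P₁+P₂) = 3.808 m.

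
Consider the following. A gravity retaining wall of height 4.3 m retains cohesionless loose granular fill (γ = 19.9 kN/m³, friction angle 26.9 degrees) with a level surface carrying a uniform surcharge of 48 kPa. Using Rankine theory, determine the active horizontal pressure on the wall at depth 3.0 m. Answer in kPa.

K_a = (1 − sin φ)/(1 + sin φ) = 0.3770.
σ_v = γz + q = 19.9 × 3.0 + 48 = 107.7 kPa.
σ_h = K_a σ_v = 0.3770 × 107.7 = 40.60 kPa.

40.6 kPa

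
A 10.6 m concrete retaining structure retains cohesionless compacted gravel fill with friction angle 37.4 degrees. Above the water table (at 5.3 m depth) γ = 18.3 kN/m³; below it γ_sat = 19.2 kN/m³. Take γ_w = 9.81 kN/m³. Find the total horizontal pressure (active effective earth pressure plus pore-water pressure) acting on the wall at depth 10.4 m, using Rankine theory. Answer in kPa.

85.4 kPa

K_a = (1 − sin φ)/(1 + sin φ) = 0.2443.
γ' = 19.2 − 9.81 = 9.390 kN/m³.
Effective vertical stress at 10.4 m: σ'_v = 18.3×5.3 + 9.390×5.10 = 144.9 kPa.
σ'_h = K_a σ'_v = 0.2443 × 144.9 = 35.39 kPa; u = γ_w × 5.10 = 50.03 kPa.
Total σ_h = 35.39 + 50.03 = 85.42 kPa.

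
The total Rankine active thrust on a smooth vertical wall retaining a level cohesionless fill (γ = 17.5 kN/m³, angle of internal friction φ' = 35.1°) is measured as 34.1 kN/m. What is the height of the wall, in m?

3.80 m

K_a = 0.2698. P_a = ½ K_a γ H² ⇒ H = √(2P_a/(K_a γ)).
H = √(2×34.1/(0.2698×17.5)) = 3.800 m.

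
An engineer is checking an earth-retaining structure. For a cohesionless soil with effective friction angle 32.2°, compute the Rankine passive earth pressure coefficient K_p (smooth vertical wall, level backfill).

3.28

K_p = (1 + sin φ)/(1 − sin φ) = tan²(45° + 32.2°/2) = 3.282.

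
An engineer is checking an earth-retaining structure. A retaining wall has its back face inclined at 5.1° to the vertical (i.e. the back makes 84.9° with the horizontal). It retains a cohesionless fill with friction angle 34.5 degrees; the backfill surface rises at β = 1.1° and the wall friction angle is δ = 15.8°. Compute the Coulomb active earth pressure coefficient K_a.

K_a = sin²(α+φ) / [sin²α · sin(α−δ) · (1 + √{sin(φ+δ)sin(φ−β) / (sin(α−δ)sin(α+β))})²].
With α = 84.9°, φ = 34.5°, δ = 15.8°, β = 1.1°: K_a = 0.2922.

0.292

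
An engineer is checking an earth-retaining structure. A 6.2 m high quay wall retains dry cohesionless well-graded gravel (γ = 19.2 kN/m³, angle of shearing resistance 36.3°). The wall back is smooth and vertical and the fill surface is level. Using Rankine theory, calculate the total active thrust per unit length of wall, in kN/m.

94.6 kN/m

K_a = tan²(45° − φ/2) = 0.2563.
P_a = ½ K_a γ H² = 0.5 × 0.2563 × 19.2 × 6.2² = 94.57 kN/m.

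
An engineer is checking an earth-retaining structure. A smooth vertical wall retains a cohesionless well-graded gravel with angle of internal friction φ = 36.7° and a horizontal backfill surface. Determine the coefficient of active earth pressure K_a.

K_a = (1 − sin φ)/(1 + sin φ) = (1 − sin 36.7°)/(1 + sin 36.7°) = 0.2519.

0.252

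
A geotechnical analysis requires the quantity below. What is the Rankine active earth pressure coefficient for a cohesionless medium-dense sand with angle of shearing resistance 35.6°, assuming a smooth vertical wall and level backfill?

K_a = (1 − sin φ)/(1 + sin φ) = (1 − sin 35.6°)/(1 + sin 35.6°) = 0.2641.

0.264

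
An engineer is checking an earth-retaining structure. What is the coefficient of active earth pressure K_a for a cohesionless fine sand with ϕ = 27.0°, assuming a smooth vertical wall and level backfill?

0.376

K_a = (1 − sin φ)/(1 + sin φ) = (1 − sin 27.0°)/(1 + sin 27.0°) = 0.3755.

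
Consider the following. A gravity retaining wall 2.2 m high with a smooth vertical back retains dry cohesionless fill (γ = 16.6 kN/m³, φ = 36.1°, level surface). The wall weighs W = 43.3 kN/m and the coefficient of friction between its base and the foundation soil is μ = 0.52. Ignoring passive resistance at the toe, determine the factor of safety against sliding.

2.17

K_a = tan²(45° − 36.1°/2) = 0.2585.
P_a = ½K_aγH² = 0.5×0.2585×16.6×2.2² = 10.38 kN/m, acting at H/3 = 0.7333 m above the base.
FS_sliding = μW / P_a = 0.52×43.3 / 10.38 = 2.168.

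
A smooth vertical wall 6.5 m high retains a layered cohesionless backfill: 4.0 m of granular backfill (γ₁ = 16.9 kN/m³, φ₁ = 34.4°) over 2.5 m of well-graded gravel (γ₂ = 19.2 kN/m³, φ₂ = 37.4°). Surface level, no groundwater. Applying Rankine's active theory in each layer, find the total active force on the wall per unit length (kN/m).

K_a1 = tan²(45°−34.4°/2) = 0.2780; K_a2 = tan²(45°−37.4°/2) = 0.2443.
Layer 1: σ at base = K_a1 γ₁ h₁ = 18.79 kPa; P₁ = ½×18.79×4.0 = 37.58.
Layer 2: σ_v at top = γ₁h₁ = 67.60; σ_h top = K_a2×67.60 = 16.51; σ_h base = K_a2×(67.60+19.2×2.5) = 28.24.
P₂ = ½(16.51+28.24)×2.5 = 55.94. Total P_a = 37.58+55.94 = 93.52 kN/m.

93.5 kN/m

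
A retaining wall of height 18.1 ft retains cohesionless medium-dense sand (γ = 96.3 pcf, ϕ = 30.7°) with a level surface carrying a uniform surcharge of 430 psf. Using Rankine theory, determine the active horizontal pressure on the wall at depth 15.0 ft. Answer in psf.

607 psf

K_a = (1 − sin φ)/(1 + sin φ) = 0.3240.
σ_v = γz + q = 96.3 × 15.0 + 430 = 1874 psf.
σ_h = K_a σ_v = 0.3240 × 1874 = 607.4 psf.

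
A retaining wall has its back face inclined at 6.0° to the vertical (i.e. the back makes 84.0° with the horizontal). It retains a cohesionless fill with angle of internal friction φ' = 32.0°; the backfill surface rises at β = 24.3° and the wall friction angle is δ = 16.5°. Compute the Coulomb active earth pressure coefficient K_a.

K_a = sin²(α+φ) / [sin²α · sin(α−δ) · (1 + √{sin(φ+δ)sin(φ−β) / (sin(α−δ)sin(α+β))})²].
With α = 84.0°, φ = 32.0°, δ = 16.5°, β = 24.3°: K_a = 0.4936.

0.494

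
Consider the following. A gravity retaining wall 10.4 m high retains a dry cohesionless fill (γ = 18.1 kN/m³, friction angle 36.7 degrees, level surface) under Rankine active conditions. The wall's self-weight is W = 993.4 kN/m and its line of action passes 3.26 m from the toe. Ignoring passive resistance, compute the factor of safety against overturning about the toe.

K_a = tan²(45° − 36.7°/2) = 0.2519.
P_a = ½K_aγH² = 0.5×0.2519×18.1×10.4² = 246.5 kN/m, acting at H/3 = 3.467 m above the base.
Overturning moment M_o = P_a × H/3 = 246.5 × 3.467 = 854.6.
Resisting moment M_r = W × 3.26 = 993.4 × 3.26 = 3238.
FS_overturning = M_r/M_o = 3238/854.6 = 3.789.

3.79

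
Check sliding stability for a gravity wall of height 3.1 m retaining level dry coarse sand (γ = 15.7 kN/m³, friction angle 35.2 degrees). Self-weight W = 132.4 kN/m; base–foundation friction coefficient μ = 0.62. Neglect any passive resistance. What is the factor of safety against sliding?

4.05

K_a = tan²(45° − 35.2°/2) = 0.2687.
P_a = ½K_aγH² = 0.5×0.2687×15.7×3.1² = 20.27 kN/m, acting at H/3 = 1.033 m above the base.
FS_sliding = μW / P_a = 0.62×132.4 / 20.27 = 4.050.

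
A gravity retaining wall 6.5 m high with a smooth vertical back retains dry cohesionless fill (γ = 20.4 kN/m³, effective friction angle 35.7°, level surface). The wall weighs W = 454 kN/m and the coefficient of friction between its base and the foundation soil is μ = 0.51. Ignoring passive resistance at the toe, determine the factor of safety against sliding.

K_a = tan²(45° − 35.7°/2) = 0.2630.
P_a = ½K_aγH² = 0.5×0.2630×20.4×6.5² = 113.3 kN/m, acting at H/3 = 2.167 m above the base.
FS_sliding = μW / P_a = 0.51×454 / 113.3 = 2.043.

2.04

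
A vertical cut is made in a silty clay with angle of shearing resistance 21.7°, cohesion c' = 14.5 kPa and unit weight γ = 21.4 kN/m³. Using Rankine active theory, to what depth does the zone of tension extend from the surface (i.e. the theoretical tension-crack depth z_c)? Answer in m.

K_a = tan²(45° − 21.7°/2) = 0.4601; √K_a = 0.6783.
The active pressure is zero where K_a γ z = 2c√K_a, so z_c = 2c/(γ√K_a) = 2×14.5/(21.4×0.6783) = 1.998 m.

2.00 m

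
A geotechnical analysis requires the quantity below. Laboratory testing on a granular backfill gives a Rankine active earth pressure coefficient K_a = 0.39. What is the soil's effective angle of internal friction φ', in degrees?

26.0°

K_a = tan²(45° − φ/2) ⇒ 45° − φ/2 = arctan(√0.39) = 31.98°.
φ = 2(45° − 31.98°) = 26.03°.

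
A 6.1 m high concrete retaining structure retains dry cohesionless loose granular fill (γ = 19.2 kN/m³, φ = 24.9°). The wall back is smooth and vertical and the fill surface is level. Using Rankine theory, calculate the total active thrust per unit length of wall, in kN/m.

K_a = tan²(45° − φ/2) = 0.4074.
P_a = ½ K_a γ H² = 0.5 × 0.4074 × 19.2 × 6.1² = 145.5 kN/m.

146 kN/m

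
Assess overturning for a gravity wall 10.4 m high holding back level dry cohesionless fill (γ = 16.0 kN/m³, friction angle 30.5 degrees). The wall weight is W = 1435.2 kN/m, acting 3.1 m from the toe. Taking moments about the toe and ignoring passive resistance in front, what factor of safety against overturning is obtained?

K_a = tan²(45° − 30.5°/2) = 0.3267.
P_a = ½K_aγH² = 0.5×0.3267×16.0×10.4² = 282.7 kN/m, acting at H/3 = 3.467 m above the base.
Overturning moment M_o = P_a × H/3 = 282.7 × 3.467 = 979.9.
Resisting moment M_r = W × 3.1 = 1435.2 × 3.1 = 4449.
FS_overturning = M_r/M_o = 4449/979.9 = 4.540.

4.54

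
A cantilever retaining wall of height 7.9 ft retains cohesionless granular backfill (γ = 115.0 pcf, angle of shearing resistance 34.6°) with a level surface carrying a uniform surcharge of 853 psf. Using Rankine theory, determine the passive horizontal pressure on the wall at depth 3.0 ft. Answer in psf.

4350 psf

K_p = (1 + sin φ)/(1 − sin φ) = 3.628.
σ_v = γz + q = 115.0 × 3.0 + 853 = 1198 psf.
σ_h = K_p σ_v = 3.628 × 1198 = 4346 psf.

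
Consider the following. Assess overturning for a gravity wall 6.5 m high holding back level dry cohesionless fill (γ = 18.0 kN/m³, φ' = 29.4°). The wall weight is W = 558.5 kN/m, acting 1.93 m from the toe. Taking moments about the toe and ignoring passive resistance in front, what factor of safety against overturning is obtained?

K_a = tan²(45° − 29.4°/2) = 0.3415.
P_a = ½K_aγH² = 0.5×0.3415×18.0×6.5² = 129.8 kN/m, acting at H/3 = 2.167 m above the base.
Overturning moment M_o = P_a × H/3 = 129.8 × 2.167 = 281.3.
Resisting moment M_r = W × 1.93 = 558.5 × 1.93 = 1078.
FS_overturning = M_r/M_o = 1078/281.3 = 3.832.

3.83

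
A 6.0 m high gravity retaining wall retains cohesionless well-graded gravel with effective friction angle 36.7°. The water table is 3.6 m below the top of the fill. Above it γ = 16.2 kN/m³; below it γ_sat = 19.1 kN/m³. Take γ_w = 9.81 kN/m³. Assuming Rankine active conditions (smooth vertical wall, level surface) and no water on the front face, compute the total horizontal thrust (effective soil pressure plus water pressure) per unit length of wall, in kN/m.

K_a = tan²(45° − φ/2) = 0.2519.
γ' = 19.1 − 9.81 = 9.290 kN/m³. Depth below WT = 2.4 m.
σ'_h at WT = K_a γ d_w = 14.69 kPa; at base = 14.69 + K_a γ' × 2.4 = 20.30 kPa.
P₁ (0–3.6 m) = ½×14.69×3.6 = 26.44. P₂ (3.6–6.0 m) = ½(14.69+20.30)×2.4 = 41.99.
P_w = ½ γ_w h₂² = 0.5×9.81×2.4² = 28.25. Total = 26.44+41.99+28.25 = 96.68 kN/m.

96.7 kN/m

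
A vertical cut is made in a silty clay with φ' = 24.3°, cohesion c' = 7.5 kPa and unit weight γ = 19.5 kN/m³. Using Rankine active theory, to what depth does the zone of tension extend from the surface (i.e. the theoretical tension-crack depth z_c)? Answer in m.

1.19 m

K_a = tan²(45° − 24.3°/2) = 0.4169; √K_a = 0.6457.
The active pressure is zero where K_a γ z = 2c√K_a, so z_c = 2c/(γ√K_a) = 2×7.5/(19.5×0.6457) = 1.191 m.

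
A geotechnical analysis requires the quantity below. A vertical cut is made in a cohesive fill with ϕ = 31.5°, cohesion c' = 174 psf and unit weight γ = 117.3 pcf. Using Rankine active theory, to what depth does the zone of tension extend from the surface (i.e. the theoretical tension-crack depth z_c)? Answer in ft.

K_a = tan²(45° − 31.5°/2) = 0.3136; √K_a = 0.5600.
The active pressure is zero where K_a γ z = 2c√K_a, so z_c = 2c/(γ√K_a) = 2×174/(117.3×0.5600) = 5.298 ft.

5.30 ft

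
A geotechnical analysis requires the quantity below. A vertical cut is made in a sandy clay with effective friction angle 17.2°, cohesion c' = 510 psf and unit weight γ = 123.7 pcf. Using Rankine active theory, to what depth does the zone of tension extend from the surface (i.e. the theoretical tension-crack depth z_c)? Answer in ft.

11.2 ft

K_a = tan²(45° − 17.2°/2) = 0.5436; √K_a = 0.7373.
The active pressure is zero where K_a γ z = 2c√K_a, so z_c = 2c/(γ√K_a) = 2×510/(123.7×0.7373) = 11.18 ft.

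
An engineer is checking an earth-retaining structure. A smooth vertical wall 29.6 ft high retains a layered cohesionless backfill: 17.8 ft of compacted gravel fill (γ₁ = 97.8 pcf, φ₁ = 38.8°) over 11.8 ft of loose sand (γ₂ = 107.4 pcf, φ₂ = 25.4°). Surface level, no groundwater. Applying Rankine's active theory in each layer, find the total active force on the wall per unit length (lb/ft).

14800 lb/ft

K_a1 = tan²(45°−38.8°/2) = 0.2296; K_a2 = tan²(45°−25.4°/2) = 0.3996.
Layer 1: σ at base = K_a1 γ₁ h₁ = 399.6 psf; P₁ = ½×399.6×17.8 = 3557.
Layer 2: σ_v at top = γ₁h₁ = 1741; σ_h top = K_a2×1741 = 695.7; σ_h base = K_a2×(1741+107.4×11.8) = 1202.
P₂ = ½(695.7+1202)×11.8 = 11200. Total P_a = 3557+11200 = 14750 lb/ft.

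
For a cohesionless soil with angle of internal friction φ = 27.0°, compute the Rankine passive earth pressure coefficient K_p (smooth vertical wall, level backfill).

K_p = (1 + sin φ)/(1 − sin φ) = tan²(45° + 27.0°/2) = 2.663.

2.66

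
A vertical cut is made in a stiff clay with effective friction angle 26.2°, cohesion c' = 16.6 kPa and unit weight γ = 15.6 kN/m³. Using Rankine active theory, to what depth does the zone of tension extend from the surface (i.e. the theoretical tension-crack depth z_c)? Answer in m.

3.42 m

K_a = tan²(45° − 26.2°/2) = 0.3874; √K_a = 0.6224.
The active pressure is zero where K_a γ z = 2c√K_a, so z_c = 2c/(γ√K_a) = 2×16.6/(15.6×0.6224) = 3.419 m.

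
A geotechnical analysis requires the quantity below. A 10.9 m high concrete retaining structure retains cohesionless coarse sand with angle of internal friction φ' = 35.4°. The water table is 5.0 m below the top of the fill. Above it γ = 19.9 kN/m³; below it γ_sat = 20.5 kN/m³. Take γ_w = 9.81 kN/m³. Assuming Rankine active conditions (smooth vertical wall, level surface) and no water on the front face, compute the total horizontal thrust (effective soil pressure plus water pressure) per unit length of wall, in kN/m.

K_a = tan²(45° − φ/2) = 0.2664.
γ' = 20.5 − 9.81 = 10.69 kN/m³. Depth below WT = 5.9 m.
σ'_h at WT = K_a γ d_w = 26.51 kPa; at base = 26.51 + K_a γ' × 5.9 = 43.31 kPa.
P₁ (0–5.0 m) = ½×26.51×5.0 = 66.27. P₂ (5.0–10.9 m) = ½(26.51+43.31)×5.9 = 206.0.
P_w = ½ γ_w h₂² = 0.5×9.81×5.9² = 170.7. Total = 66.27+206.0+170.7 = 443.0 kN/m.

443 kN/m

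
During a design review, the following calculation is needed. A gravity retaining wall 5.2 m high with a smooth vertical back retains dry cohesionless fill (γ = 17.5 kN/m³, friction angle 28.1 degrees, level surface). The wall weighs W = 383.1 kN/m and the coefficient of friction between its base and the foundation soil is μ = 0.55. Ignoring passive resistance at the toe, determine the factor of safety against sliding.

2.48

K_a = tan²(45° − 28.1°/2) = 0.3596.
P_a = ½K_aγH² = 0.5×0.3596×17.5×5.2² = 85.08 kN/m, acting at H/3 = 1.733 m above the base.
FS_sliding = μW / P_a = 0.55×383.1 / 85.08 = 2.476.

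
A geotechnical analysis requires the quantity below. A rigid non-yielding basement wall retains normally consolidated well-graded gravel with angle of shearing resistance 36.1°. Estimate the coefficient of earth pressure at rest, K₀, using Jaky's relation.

0.411

K₀ = 1 − sin φ' = 1 − sin 36.1° = 0.4108.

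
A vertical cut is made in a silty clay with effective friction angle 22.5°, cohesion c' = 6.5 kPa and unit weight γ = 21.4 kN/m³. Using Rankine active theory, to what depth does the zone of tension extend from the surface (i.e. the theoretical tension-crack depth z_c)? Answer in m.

K_a = tan²(45° − 22.5°/2) = 0.4465; √K_a = 0.6682.
The active pressure is zero where K_a γ z = 2c√K_a, so z_c = 2c/(γ√K_a) = 2×6.5/(21.4×0.6682) = 0.9092 m.

0.909 m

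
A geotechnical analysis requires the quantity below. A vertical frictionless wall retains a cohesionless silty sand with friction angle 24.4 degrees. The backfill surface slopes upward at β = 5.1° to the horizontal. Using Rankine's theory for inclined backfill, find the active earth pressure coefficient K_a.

K_a = cos β · (cos β − √(cos²β − cos²φ)) / (cos β + √(cos²β − cos²φ)).
cos β = 0.9960, cos φ = 0.9107, √(cos²β − cos²φ) = 0.4034.
K_a = 0.9960 × (0.9960 − 0.4034)/(0.9960 + 0.4034) = 0.4218.

0.422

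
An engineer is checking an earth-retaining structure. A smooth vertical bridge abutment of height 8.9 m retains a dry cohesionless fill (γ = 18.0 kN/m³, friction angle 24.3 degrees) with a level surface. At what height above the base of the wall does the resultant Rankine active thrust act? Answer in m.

K_a = 0.4169.
The pressure distribution is triangular, so the resultant acts at H/3 above the base = 8.9/3 = 2.967 m.

2.97 m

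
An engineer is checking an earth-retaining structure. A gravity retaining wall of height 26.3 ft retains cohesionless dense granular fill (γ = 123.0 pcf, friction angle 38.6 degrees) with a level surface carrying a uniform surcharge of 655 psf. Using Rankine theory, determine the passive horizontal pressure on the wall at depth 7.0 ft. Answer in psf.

K_p = (1 + sin φ)/(1 − sin φ) = 4.317.
σ_v = γz + q = 123.0 × 7.0 + 655 = 1516 psf.
σ_h = K_p σ_v = 4.317 × 1516 = 6545 psf.

6550 psf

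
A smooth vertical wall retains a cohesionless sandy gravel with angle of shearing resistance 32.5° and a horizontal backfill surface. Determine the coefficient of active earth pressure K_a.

K_a = (1 − sin φ)/(1 + sin φ) = (1 − sin 32.5°)/(1 + sin 32.5°) = 0.3010.

0.301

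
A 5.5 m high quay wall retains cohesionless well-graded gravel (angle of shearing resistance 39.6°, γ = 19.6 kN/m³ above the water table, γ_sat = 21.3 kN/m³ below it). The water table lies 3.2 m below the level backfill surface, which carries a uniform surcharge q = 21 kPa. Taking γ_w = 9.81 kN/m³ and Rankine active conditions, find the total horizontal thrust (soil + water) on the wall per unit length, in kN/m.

112 kN/m

K_a = tan²(45° − φ/2) = 0.2214.
γ' = 21.3 − 9.81 = 11.49 kN/m³. h₂ = H − d_w = 2.3 m.
σ'_h: at surface K_a·q = 4.650; at WT K_a(q+γd_w) = 18.54; at base K_a(q+γd_w+γ'h₂) = 24.39 kPa.
P₁ = ½(4.650+18.54)×3.2 = 37.10; P₂ = ½(18.54+24.39)×2.3 = 49.37; P_w = ½γ_w h₂² = 25.95.
Total = 37.10+49.37+25.95 = 112.4 kN/m.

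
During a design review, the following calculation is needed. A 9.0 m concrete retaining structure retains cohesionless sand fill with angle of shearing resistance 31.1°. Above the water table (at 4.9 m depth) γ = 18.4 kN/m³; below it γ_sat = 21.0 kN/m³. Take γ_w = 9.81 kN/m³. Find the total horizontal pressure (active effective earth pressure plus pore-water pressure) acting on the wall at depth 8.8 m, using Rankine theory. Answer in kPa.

80.9 kPa

K_a = (1 − sin φ)/(1 + sin φ) = 0.3188.
γ' = 21.0 − 9.81 = 11.19 kN/m³.
Effective vertical stress at 8.8 m: σ'_v = 18.4×4.9 + 11.19×3.90 = 133.8 kPa.
σ'_h = K_a σ'_v = 0.3188 × 133.8 = 42.66 kPa; u = γ_w × 3.90 = 38.26 kPa.
Total σ_h = 42.66 + 38.26 = 80.91 kPa.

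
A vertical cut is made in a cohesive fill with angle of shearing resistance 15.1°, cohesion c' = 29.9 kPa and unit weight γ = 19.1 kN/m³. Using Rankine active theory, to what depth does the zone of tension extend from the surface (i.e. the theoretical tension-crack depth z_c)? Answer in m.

4.09 m

K_a = tan²(45° − 15.1°/2) = 0.5867; √K_a = 0.7659.
The active pressure is zero where K_a γ z = 2c√K_a, so z_c = 2c/(γ√K_a) = 2×29.9/(19.1×0.7659) = 4.088 m.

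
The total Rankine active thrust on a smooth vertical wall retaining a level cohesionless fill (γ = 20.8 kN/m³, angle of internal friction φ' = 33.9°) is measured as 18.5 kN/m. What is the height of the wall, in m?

K_a = 0.2839. P_a = ½ K_a γ H² ⇒ H = √(2P_a/(K_a γ)).
H = √(2×18.5/(0.2839×20.8)) = 2.503 m.

2.50 m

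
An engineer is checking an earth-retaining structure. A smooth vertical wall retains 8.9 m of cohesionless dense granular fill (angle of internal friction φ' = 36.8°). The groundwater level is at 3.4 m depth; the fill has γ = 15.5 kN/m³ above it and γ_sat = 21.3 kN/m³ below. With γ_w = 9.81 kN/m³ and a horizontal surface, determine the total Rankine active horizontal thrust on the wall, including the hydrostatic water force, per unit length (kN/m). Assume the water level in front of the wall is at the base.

K_a = tan²(45° − φ/2) = 0.2508.
γ' = 21.3 − 9.81 = 11.49 kN/m³. Depth below WT = 5.5 m.
σ'_h at WT = K_a γ d_w = 13.22 kPa; at base = 13.22 + K_a γ' × 5.5 = 29.06 kPa.
P₁ (0–3.4 m) = ½×13.22×3.4 = 22.47. P₂ (3.4–8.9 m) = ½(13.22+29.06)×5.5 = 116.3.
P_w = ½ γ_w h₂² = 0.5×9.81×5.5² = 148.4. Total = 22.47+116.3+148.4 = 287.1 kN/m.

287 kN/m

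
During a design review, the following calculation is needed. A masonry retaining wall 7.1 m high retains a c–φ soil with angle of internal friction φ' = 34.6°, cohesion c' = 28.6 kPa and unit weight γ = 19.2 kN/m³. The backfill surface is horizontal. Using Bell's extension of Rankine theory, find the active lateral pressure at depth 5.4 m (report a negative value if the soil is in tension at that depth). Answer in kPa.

-1.45 kPa

K_a = (1 − sin φ)/(1 + sin φ) = 0.2756.
σ_a = K_a γ z − 2c√K_a = 0.2756×19.2×5.4 − 2×28.6×0.5250 = -1.453 kPa.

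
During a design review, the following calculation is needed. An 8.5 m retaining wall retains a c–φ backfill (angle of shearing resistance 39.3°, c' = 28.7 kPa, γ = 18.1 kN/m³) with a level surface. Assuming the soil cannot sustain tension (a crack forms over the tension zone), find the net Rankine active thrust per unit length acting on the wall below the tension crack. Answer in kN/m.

K_a = 0.2245; √K_a = 0.4738.
Tension-crack depth z_c = 2c/(γ√K_a) = 2×28.7/(18.1×0.4738) = 6.694 m.
σ_a at base = K_a γ H − 2c√K_a = 0.2245×18.1×8.5 − 2×28.7×0.4738 = 7.338 kPa.
P_a = ½ × 7.338 × (H − z_c) = 0.5×7.338×1.806 = 6.627 kN/m.

6.63 kN/m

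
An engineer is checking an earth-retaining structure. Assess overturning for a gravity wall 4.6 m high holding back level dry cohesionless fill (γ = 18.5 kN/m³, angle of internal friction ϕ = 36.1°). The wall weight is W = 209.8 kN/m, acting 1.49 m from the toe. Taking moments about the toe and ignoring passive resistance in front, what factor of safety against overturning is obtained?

K_a = tan²(45° − 36.1°/2) = 0.2585.
P_a = ½K_aγH² = 0.5×0.2585×18.5×4.6² = 50.60 kN/m, acting at H/3 = 1.533 m above the base.
Overturning moment M_o = P_a × H/3 = 50.60 × 1.533 = 77.58.
Resisting moment M_r = W × 1.49 = 209.8 × 1.49 = 312.6.
FS_overturning = M_r/M_o = 312.6/77.58 = 4.029.

4.03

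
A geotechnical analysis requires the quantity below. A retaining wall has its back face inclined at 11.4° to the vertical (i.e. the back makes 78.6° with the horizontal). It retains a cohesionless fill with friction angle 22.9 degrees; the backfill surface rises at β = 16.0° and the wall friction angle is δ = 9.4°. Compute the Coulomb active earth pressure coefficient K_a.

K_a = sin²(α+φ) / [sin²α · sin(α−δ) · (1 + √{sin(φ+δ)sin(φ−β) / (sin(α−δ)sin(α+β))})²].
With α = 78.6°, φ = 22.9°, δ = 9.4°, β = 16.0°: K_a = 0.6707.

0.671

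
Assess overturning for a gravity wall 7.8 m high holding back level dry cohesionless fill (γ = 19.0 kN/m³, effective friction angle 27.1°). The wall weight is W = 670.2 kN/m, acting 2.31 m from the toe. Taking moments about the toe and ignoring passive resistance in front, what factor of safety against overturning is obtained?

2.75

K_a = tan²(45° − 27.1°/2) = 0.3741.
P_a = ½K_aγH² = 0.5×0.3741×19.0×7.8² = 216.2 kN/m, acting at H/3 = 2.600 m above the base.
Overturning moment M_o = P_a × H/3 = 216.2 × 2.600 = 562.1.
Resisting moment M_r = W × 2.31 = 670.2 × 2.31 = 1548.
FS_overturning = M_r/M_o = 1548/562.1 = 2.754.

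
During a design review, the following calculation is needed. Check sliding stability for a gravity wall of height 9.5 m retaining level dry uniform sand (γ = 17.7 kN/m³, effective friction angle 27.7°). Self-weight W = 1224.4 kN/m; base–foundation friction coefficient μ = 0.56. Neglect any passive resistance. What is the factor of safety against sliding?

K_a = tan²(45° − 27.7°/2) = 0.3653.
P_a = ½K_aγH² = 0.5×0.3653×17.7×9.5² = 291.8 kN/m, acting at H/3 = 3.167 m above the base.
FS_sliding = μW / P_a = 0.56×1224.4 / 291.8 = 2.350.

2.35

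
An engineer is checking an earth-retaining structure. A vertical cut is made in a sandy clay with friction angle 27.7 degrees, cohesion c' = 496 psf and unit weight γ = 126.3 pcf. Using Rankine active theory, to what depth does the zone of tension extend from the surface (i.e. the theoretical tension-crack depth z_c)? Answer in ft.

13.0 ft

K_a = tan²(45° − 27.7°/2) = 0.3653; √K_a = 0.6044.
The active pressure is zero where K_a γ z = 2c√K_a, so z_c = 2c/(γ√K_a) = 2×496/(126.3×0.6044) = 12.99 ft.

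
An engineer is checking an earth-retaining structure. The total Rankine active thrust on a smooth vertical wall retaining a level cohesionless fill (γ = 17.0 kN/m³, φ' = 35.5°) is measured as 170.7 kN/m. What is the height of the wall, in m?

K_a = 0.2653. P_a = ½ K_a γ H² ⇒ H = √(2P_a/(K_a γ)).
H = √(2×170.7/(0.2653×17.0)) = 8.701 m.

8.70 m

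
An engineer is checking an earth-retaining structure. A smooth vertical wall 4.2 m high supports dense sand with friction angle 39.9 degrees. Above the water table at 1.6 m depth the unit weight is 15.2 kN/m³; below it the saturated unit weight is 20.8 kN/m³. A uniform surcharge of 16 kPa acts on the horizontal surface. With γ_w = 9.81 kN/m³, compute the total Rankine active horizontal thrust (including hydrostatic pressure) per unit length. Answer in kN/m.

74.0 kN/m

K_a = tan²(45° − φ/2) = 0.2184.
γ' = 20.8 − 9.81 = 10.99 kN/m³. h₂ = H − d_w = 2.6 m.
σ'_h: at surface K_a·q = 3.495; at WT K_a(q+γd_w) = 8.807; at base K_a(q+γd_w+γ'h₂) = 15.05 kPa.
P₁ = ½(3.495+8.807)×1.6 = 9.842; P₂ = ½(8.807+15.05)×2.6 = 31.01; P_w = ½γ_w h₂² = 33.16.
Total = 9.842+31.01+33.16 = 74.01 kN/m.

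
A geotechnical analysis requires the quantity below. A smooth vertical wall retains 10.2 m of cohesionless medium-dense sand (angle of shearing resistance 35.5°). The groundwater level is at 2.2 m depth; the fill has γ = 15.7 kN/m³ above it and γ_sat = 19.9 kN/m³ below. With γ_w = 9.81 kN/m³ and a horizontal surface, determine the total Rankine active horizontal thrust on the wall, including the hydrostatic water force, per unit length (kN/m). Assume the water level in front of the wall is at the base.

483 kN/m

K_a = tan²(45° − φ/2) = 0.2653.
γ' = 19.9 − 9.81 = 10.09 kN/m³. Depth below WT = 8.0 m.
σ'_h at WT = K_a γ d_w = 9.162 kPa; at base = 9.162 + K_a γ' × 8.0 = 30.57 kPa.
P₁ (0–2.2 m) = ½×9.162×2.2 = 10.08. P₂ (2.2–10.2 m) = ½(9.162+30.57)×8.0 = 158.9.
P_w = ½ γ_w h₂² = 0.5×9.81×8.0² = 313.9. Total = 10.08+158.9+313.9 = 482.9 kN/m.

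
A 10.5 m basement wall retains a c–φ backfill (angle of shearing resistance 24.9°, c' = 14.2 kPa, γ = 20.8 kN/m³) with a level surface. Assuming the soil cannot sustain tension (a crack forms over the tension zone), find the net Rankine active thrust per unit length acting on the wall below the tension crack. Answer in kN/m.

296 kN/m

K_a = 0.4074; √K_a = 0.6383.
Tension-crack depth z_c = 2c/(γ√K_a) = 2×14.2/(20.8×0.6383) = 2.139 m.
σ_a at base = K_a γ H − 2c√K_a = 0.4074×20.8×10.5 − 2×14.2×0.6383 = 70.85 kPa.
P_a = ½ × 70.85 × (H − z_c) = 0.5×70.85×8.361 = 296.2 kN/m.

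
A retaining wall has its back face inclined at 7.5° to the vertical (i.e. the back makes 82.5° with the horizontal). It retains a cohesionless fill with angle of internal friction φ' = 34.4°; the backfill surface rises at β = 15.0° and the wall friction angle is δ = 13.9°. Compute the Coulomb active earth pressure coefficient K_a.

K_a = sin²(α+φ) / [sin²α · sin(α−δ) · (1 + √{sin(φ+δ)sin(φ−β) / (sin(α−δ)sin(α+β))})²].
With α = 82.5°, φ = 34.4°, δ = 13.9°, β = 15.0°: K_a = 0.3770.

0.377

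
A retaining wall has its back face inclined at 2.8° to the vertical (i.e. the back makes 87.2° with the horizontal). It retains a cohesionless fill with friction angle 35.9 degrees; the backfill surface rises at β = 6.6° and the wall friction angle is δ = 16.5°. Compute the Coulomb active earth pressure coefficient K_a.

K_a = sin²(α+φ) / [sin²α · sin(α−δ) · (1 + √{sin(φ+δ)sin(φ−β) / (sin(α−δ)sin(α+β))})²].
With α = 87.2°, φ = 35.9°, δ = 16.5°, β = 6.6°: K_a = 0.2766.

0.277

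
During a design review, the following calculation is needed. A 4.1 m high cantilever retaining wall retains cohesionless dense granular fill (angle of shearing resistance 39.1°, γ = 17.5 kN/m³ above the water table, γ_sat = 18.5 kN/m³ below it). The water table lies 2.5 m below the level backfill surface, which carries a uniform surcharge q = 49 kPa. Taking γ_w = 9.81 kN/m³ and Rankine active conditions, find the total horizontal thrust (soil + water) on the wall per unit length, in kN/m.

88.8 kN/m

K_a = tan²(45° − φ/2) = 0.2265.
γ' = 18.5 − 9.81 = 8.690 kN/m³. h₂ = H − d_w = 1.6 m.
σ'_h: at surface K_a·q = 11.10; at WT K_a(q+γd_w) = 21.01; at base K_a(q+γd_w+γ'h₂) = 24.16 kPa.
P₁ = ½(11.10+21.01)×2.5 = 40.13; P₂ = ½(21.01+24.16)×1.6 = 36.13; P_w = ½γ_w h₂² = 12.56.
Total = 40.13+36.13+12.56 = 88.82 kN/m.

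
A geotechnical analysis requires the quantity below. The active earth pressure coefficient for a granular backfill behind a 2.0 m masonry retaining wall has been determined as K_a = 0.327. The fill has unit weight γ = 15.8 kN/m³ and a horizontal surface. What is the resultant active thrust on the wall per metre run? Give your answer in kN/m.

P = ½ K_a γ H² = 0.5 × 0.327 × 15.8 × 2.0² = 10.33 kN/m.

10.3 kN/m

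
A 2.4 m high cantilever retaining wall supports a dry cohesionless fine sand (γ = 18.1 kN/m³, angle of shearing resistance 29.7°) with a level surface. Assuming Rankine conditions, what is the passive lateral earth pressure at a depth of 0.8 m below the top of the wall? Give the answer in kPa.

K_p = (1 + sin φ)/(1 − sin φ) = 2.964.
σ_h = K_p γ z = 2.964 × 18.1 × 0.8 = 42.92 kPa.

42.9 kPa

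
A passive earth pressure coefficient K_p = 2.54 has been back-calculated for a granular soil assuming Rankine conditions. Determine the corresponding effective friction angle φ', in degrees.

25.8°

K_p = (1+sin φ)/(1−sin φ) ⇒ sin φ = (K_p − 1)/(K_p + 1) = 0.4350.
φ = arcsin(0.4350) = 25.79°.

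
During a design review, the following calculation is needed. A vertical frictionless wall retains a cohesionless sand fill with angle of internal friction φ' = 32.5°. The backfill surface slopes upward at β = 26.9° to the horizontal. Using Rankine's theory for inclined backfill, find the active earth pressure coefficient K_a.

0.454

K_a = cos β · (cos β − √(cos²β − cos²φ)) / (cos β + √(cos²β − cos²φ)).
cos β = 0.8918, cos φ = 0.8434, √(cos²β − cos²φ) = 0.2898.
K_a = 0.8918 × (0.8918 − 0.2898)/(0.8918 + 0.2898) = 0.4543.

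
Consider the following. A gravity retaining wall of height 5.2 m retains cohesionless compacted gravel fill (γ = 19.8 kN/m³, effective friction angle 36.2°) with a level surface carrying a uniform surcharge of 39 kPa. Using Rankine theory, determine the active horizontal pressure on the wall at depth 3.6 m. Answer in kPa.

K_a = (1 − sin φ)/(1 + sin φ) = 0.2574.
σ_v = γz + q = 19.8 × 3.6 + 39 = 110.3 kPa.
σ_h = K_a σ_v = 0.2574 × 110.3 = 28.38 kPa.

28.4 kPa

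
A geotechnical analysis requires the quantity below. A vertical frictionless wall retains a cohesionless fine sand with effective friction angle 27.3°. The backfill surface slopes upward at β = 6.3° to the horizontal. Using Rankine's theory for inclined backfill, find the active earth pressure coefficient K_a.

K_a = cos β · (cos β − √(cos²β − cos²φ)) / (cos β + √(cos²β − cos²φ)).
cos β = 0.9940, cos φ = 0.8886, √(cos²β − cos²φ) = 0.4453.
K_a = 0.9940 × (0.9940 − 0.4453)/(0.9940 + 0.4453) = 0.3789.

0.379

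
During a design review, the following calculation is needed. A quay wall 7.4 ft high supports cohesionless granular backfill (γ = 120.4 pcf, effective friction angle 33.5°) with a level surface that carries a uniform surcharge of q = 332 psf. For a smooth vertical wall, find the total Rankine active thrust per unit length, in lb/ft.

K_a = tan²(45° − φ/2) = 0.2887.
Soil triangle: ½ K_a γ H² = 0.5×0.2887×120.4×7.4² = 951.8 lb/ft.
Surcharge rectangle: K_a q H = 0.2887×332×7.4 = 709.3 lb/ft.
Total = 951.8 + 709.3 = 1661 lb/ft.

1660 lb/ft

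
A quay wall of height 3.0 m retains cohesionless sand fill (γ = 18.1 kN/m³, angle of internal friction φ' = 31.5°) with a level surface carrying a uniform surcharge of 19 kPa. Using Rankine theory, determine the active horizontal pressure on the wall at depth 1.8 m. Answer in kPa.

16.2 kPa

K_a = (1 − sin φ)/(1 + sin φ) = 0.3136.
σ_v = γz + q = 18.1 × 1.8 + 19 = 51.58 kPa.
σ_h = K_a σ_v = 0.3136 × 51.58 = 16.18 kPa.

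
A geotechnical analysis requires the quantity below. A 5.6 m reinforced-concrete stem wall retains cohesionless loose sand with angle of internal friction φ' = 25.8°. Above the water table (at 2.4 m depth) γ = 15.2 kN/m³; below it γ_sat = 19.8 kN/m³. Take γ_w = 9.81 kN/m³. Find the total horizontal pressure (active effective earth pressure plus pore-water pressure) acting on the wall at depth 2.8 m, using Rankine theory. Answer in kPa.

K_a = (1 − sin φ)/(1 + sin φ) = 0.3935.
γ' = 19.8 − 9.81 = 9.990 kN/m³.
Effective vertical stress at 2.8 m: σ'_v = 15.2×2.4 + 9.990×0.400 = 40.48 kPa.
σ'_h = K_a σ'_v = 0.3935 × 40.48 = 15.93 kPa; u = γ_w × 0.400 = 3.924 kPa.
Total σ_h = 15.93 + 3.924 = 19.85 kPa.

19.9 kPa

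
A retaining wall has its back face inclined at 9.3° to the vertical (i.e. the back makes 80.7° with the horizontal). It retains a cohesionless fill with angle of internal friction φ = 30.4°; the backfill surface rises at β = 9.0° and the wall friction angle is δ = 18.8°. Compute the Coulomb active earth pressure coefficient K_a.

0.417

K_a = sin²(α+φ) / [sin²α · sin(α−δ) · (1 + √{sin(φ+δ)sin(φ−β) / (sin(α−δ)sin(α+β))})²].
With α = 80.7°, φ = 30.4°, δ = 18.8°, β = 9.0°: K_a = 0.4166.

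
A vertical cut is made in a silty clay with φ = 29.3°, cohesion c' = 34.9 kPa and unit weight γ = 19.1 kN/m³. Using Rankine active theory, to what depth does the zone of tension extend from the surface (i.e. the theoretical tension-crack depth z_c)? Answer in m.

6.24 m

K_a = tan²(45° − 29.3°/2) = 0.3428; √K_a = 0.5855.
The active pressure is zero where K_a γ z = 2c√K_a, so z_c = 2c/(γ√K_a) = 2×34.9/(19.1×0.5855) = 6.241 m.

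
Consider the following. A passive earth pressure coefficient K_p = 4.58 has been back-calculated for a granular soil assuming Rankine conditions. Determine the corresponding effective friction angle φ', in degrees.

K_p = (1+sin φ)/(1−sin φ) ⇒ sin φ = (K_p − 1)/(K_p + 1) = 0.6416.
φ = arcsin(0.6416) = 39.91°.

39.9°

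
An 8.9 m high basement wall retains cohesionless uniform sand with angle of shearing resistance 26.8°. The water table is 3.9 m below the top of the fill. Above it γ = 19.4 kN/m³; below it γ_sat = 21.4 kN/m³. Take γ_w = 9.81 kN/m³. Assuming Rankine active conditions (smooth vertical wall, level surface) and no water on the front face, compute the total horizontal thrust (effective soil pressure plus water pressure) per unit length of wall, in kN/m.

K_a = tan²(45° − φ/2) = 0.3785.
γ' = 21.4 − 9.81 = 11.59 kN/m³. Depth below WT = 5.0 m.
σ'_h at WT = K_a γ d_w = 28.64 kPa; at base = 28.64 + K_a γ' × 5.0 = 50.57 kPa.
P₁ (0–3.9 m) = ½×28.64×3.9 = 55.84. P₂ (3.9–8.9 m) = ½(28.64+50.57)×5.0 = 198.0.
P_w = ½ γ_w h₂² = 0.5×9.81×5.0² = 122.6. Total = 55.84+198.0+122.6 = 376.5 kN/m.

376 kN/m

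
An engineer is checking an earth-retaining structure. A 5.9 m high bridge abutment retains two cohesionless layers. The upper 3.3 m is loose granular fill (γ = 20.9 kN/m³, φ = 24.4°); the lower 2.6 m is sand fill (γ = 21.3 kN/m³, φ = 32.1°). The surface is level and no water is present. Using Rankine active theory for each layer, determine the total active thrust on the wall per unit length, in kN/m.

K_a1 = tan²(45°−24.4°/2) = 0.4153; K_a2 = tan²(45°−32.1°/2) = 0.3060.
Layer 1: σ at base = K_a1 γ₁ h₁ = 28.64 kPa; P₁ = ½×28.64×3.3 = 47.26.
Layer 2: σ_v at top = γ₁h₁ = 68.97; σ_h top = K_a2×68.97 = 21.10; σ_h base = K_a2×(68.97+21.3×2.6) = 38.05.
P₂ = ½(21.10+38.05)×2.6 = 76.90. Total P_a = 47.26+76.90 = 124.2 kN/m.

124 kN/m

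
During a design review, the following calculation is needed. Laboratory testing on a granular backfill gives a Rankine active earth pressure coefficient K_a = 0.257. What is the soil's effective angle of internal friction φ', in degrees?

K_a = tan²(45° − φ/2) ⇒ 45° − φ/2 = arctan(√0.257) = 26.88°.
φ = 2(45° − 26.88°) = 36.23°.

36.2°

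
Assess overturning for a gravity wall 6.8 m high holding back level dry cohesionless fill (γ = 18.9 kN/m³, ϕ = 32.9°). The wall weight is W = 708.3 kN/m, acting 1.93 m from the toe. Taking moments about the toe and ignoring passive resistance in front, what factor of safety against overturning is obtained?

K_a = tan²(45° − 32.9°/2) = 0.2960.
P_a = ½K_aγH² = 0.5×0.2960×18.9×6.8² = 129.4 kN/m, acting at H/3 = 2.267 m above the base.
Overturning moment M_o = P_a × H/3 = 129.4 × 2.267 = 293.2.
Resisting moment M_r = W × 1.93 = 708.3 × 1.93 = 1367.
FS_overturning = M_r/M_o = 1367/293.2 = 4.662.

4.66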